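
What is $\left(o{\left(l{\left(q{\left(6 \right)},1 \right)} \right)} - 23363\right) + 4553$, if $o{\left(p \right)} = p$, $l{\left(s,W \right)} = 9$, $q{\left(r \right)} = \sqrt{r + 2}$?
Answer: $-18801$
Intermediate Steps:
$q{\left(r \right)} = \sqrt{2 + r}$
$\left(o{\left(l{\left(q{\left(6 \right)},1 \right)} \right)} - 23363\right) + 4553 = \left(9 - 23363\right) + 4553 = -23354 + 4553 = -18801$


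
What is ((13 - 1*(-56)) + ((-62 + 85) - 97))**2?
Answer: 25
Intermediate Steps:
((13 - 1*(-56)) + ((-62 + 85) - 97))**2 = ((13 + 56) + (23 - 97))**2 = (69 - 74)**2 = (-5)**2 = 25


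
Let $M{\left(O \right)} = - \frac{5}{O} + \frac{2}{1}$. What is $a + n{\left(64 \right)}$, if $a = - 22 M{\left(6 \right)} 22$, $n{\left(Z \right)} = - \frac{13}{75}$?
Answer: $- \frac{14121}{25} \approx -564.84$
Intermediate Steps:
$n{\left(Z \right)} = - \frac{13}{75}$ ($n{\left(Z \right)} = \left(-13\right) \frac{1}{75} = - \frac{13}{75}$)
$M{\left(O \right)} = 2 - \frac{5}{O}$ ($M{\left(O \right)} = - \frac{5}{O} + 2 \cdot 1 = - \frac{5}{O} + 2 = 2 - \frac{5}{O}$)
$a = - \frac{1694}{3}$ ($a = - 22 \left(2 - \frac{5}{6}\right) 22 = \left(-22\right) \frac{7}{6} \cdot 22 = \left(- \frac{77}{3}\right) 22 = - \frac{1694}{3} \approx -564.67$)
$a + n{\left(64 \right)} = - \frac{1694}{3} - \frac{13}{75} = - \frac{14121}{25}$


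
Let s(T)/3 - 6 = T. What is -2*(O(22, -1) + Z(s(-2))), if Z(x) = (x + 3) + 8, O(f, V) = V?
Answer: -44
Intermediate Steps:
s(T) = 18 + 3*T
Z(x) = 11 + x (Z(x) = (3 + x) + 8 = 11 + x)
-2*(O(22, -1) + Z(s(-2))) = -2*(-1 + (11 + (18 + 3*(-2)))) = -2*(-1 + (11 + (18 - 6))) = -2*(-1 + (11 + 12)) = -2*(-1 + 23) = -2*22 = -44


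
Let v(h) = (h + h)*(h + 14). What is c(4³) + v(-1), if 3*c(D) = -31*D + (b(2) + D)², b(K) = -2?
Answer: 594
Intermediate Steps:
c(D) = -31*D/3 + (-2 + D)²/3 (c(D) = (-31*D + (-2 + D)²)/3 = ((-2 + D)² - 31*D)/3 = -31*D/3 + (-2 + D)²/3)
v(h) = 2*h*(14 + h) (v(h) = (2*h)*(14 + h) = 2*h*(14 + h))
c(4³) + v(-1) = (-31/3*4³ + (-2 + 4³)²/3) + 2*(-1)*(14 - 1) = (-31/3*64 + (-2 + 64)²/3) + 2*(-1)*13 = (-1984/3 + (⅓)*62²) - 26 = (-1984/3 + (⅓)*3844) - 26 = (-1984/3 + 3844/3) - 26 = 620 - 26 = 594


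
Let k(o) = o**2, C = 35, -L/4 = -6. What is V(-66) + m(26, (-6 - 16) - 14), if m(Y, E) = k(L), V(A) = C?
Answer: 611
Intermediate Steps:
L = 24 (L = -4*(-6) = 24)
V(A) = 35
m(Y, E) = 576 (m(Y, E) = 24**2 = 576)
V(-66) + m(26, (-6 - 16) - 14) = 35 + 576 = 611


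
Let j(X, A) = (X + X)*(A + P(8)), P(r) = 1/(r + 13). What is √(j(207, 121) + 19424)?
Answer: 2*√851837/7 ≈ 263.70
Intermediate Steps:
P(r) = 1/(13 + r)
j(X, A) = 2*X*(1/21 + A) (j(X, A) = (X + X)*(A + 1/(13 + 8)) = (2*X)*(A + 1/21) = (2*X)*(1/21 + A) = 2*X*(1/21 + A))
√(j(207, 121) + 19424) = √((2/21)*207*(1 + 21*121) + 19424) = √((2/21)*207*(1 + 2541) + 19424) = √((2/21)*207*2542 + 19424) = √(350796/7 + 19424) = √(486764/7) = 2*√851837/7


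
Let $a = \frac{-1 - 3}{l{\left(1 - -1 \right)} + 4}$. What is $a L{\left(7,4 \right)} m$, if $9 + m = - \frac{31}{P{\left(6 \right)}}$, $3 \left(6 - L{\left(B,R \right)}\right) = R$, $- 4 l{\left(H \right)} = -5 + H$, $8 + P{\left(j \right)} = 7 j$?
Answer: $\frac{37744}{969} \approx 38.951$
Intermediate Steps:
$P{\left(j \right)} = -8 + 7 j$
$l{\left(H \right)} = \frac{5}{4} - \frac{H}{4}$ ($l{\left(H \right)} = - \frac{-5 + H}{4} = \frac{5}{4} - \frac{H}{4}$)
$L{\left(B,R \right)} = 6 - \frac{R}{3}$
$a = - \frac{16}{19}$ ($a = \frac{-1 - 3}{\left(\frac{5}{4} - \frac{1 - -1}{4}\right) + 4} = - \frac{4}{\left(\frac{5}{4} - \frac{1 + 1}{4}\right) + 4} = - \frac{4}{\left(\frac{5}{4} - \frac{1}{2}\right) + 4} = - \frac{4}{\frac{3}{4} + 4} = - \frac{4}{\frac{19}{4}} = \left(-4\right) \frac{4}{19} = - \frac{16}{19} \approx -0.8421$)
$m = - \frac{337}{34}$ ($m = -9 - \frac{31}{-8 + 7 \cdot 6} = -9 - \frac{31}{-8 + 42} = -9 - \frac{31}{34} = - \frac{337}{34} \approx -9.9118$)
$a L{\left(7,4 \right)} m = - \frac{16 \left(6 - \frac{4}{3}\right)}{19} \left(- \frac{337}{34}\right) = \left(- \frac{16}{19}\right) \frac{14}{3} \left(- \frac{337}{34}\right) = \left(- \frac{224}{57}\right) \left(- \frac{337}{34}\right) = \frac{37744}{969}$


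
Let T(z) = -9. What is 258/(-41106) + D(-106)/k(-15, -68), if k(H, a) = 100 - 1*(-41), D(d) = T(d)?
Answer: -22574/321997 ≈ -0.070106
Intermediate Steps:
D(d) = -9
k(H, a) = 141 (k(H, a) = 100 + 41 = 141)
258/(-41106) + D(-106)/k(-15, -68) = 258/(-41106) - 9/141 = 258*(-1/41106) - 9*1/141 = -43/6851 - 3/47 = -22574/321997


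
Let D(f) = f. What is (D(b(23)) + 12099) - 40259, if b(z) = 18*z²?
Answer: -18638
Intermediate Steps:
(D(b(23)) + 12099) - 40259 = (18*23² + 12099) - 40259 = (18*529 + 12099) - 40259 = (9522 + 12099) - 40259 = 21621 - 40259 = -18638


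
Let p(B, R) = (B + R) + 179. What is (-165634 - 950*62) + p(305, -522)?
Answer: -224572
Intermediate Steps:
p(B, R) = 179 + B + R
(-165634 - 950*62) + p(305, -522) = (-165634 - 950*62) + (179 + 305 - 522) = (-165634 - 58900) - 38 = -224534 - 38 = -224572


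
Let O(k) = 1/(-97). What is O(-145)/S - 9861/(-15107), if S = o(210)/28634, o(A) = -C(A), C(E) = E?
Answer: 316721204/153864795 ≈ 2.0584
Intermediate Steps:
o(A) = -A
O(k) = -1/97
S = -105/14317 (S = -1*210/28634 = -210*1/28634 = -105/14317 ≈ -0.0073339)
O(-145)/S - 9861/(-15107) = -1/(97*(-105/14317)) - 9861/(-15107) = -1/97*(-14317/105) - 9861*(-1/15107) = 14317/10185 + 9861/15107 = 316721204/153864795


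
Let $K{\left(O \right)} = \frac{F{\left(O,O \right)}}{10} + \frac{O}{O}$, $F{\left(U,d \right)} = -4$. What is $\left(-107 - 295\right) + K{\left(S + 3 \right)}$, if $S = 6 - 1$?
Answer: $- \frac{2007}{5} \approx -401.4$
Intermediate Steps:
$S = 5$ ($S = 6 - 1 = 5$)
$K{\left(O \right)} = \frac{3}{5}$ ($K{\left(O \right)} = - \frac{4}{10} + \frac{O}{O} = \left(-4\right) \frac{1}{10} + 1 = - \frac{2}{5} + 1 = \frac{3}{5}$)
$\left(-107 - 295\right) + K{\left(S + 3 \right)} = \left(-107 - 295\right) + \frac{3}{5} = -402 + \frac{3}{5} = - \frac{2007}{5}$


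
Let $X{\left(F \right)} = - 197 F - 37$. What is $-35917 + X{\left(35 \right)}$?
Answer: $-42849$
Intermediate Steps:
$X{\left(F \right)} = -37 - 197 F$
$-35917 + X{\left(35 \right)} = -35917 - 6932 = -42849$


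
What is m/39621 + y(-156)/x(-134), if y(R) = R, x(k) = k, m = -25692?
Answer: 456358/884869 ≈ 0.51573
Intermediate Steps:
m/39621 + y(-156)/x(-134) = -25692/39621 - 156/(-134) = -25692*1/39621 - 156*(-1/134) = -8564/13207 + 78/67 = 456358/884869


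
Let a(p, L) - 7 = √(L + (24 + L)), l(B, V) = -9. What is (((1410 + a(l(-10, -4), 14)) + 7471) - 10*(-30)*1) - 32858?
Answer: -23670 + 2*√13 ≈ -23663.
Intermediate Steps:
a(p, L) = 7 + √(24 + 2*L) (a(p, L) = 7 + √(L + (24 + L)) = 7 + √(24 + 2*L))
(((1410 + a(l(-10, -4), 14)) + 7471) - 10*(-30)*1) - 32858 = (((1410 + (7 + √(24 + 2*14))) + 7471) - 10*(-30)*1) - 32858 = (((1410 + (7 + √(24 + 28))) + 7471) + 300*1) - 32858 = (((1410 + (7 + √52)) + 7471) + 300) - 32858 = (((1410 + (7 + 2*√13)) + 7471) + 300) - 32858 = (((1417 + 2*√13) + 7471) + 300) - 32858 = ((8888 + 2*√13) + 300) - 32858 = (9188 + 2*√13) - 32858 = -23670 + 2*√13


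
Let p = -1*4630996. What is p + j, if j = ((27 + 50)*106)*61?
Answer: -4133114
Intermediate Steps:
p = -4630996
j = 497882 (j = (77*106)*61 = 8162*61 = 497882)
p + j = -4630996 + 497882 = -4133114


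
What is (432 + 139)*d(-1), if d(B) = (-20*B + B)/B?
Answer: -10849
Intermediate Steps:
d(B) = -19 (d(B) = (-19*B)/B = -19)
(432 + 139)*d(-1) = (432 + 139)*(-19) = 571*(-19) = -10849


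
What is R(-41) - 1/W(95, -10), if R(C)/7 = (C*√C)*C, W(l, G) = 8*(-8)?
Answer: 1/64 + 11767*I*√41 ≈ 0.015625 + 75346.0*I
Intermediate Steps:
W(l, G) = -64
R(C) = 7*C^(5/2) (R(C) = 7*((C*√C)*C) = 7*(C^(3/2)*C) = 7*C^(5/2))
R(-41) - 1/W(95, -10) = 7*(-41)^(5/2) - 1/(-64) = 7*(1681*I*√41) - 1*(-1/64) = 11767*I*√41 + 1/64 = 1/64 + 11767*I*√41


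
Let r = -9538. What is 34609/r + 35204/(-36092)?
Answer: -396220945/86061374 ≈ -4.6039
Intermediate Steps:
34609/r + 35204/(-36092) = 34609/(-9538) + 35204/(-36092) = 34609*(-1/9538) + 35204*(-1/36092) = -34609/9538 - 8801/9023 = -396220945/86061374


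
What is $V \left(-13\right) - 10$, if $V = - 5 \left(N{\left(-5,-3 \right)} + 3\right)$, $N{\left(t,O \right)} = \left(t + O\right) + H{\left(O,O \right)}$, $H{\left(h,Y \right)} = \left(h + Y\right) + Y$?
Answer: $-920$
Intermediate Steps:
$H{\left(h,Y \right)} = h + 2 Y$ ($H{\left(h,Y \right)} = \left(Y + h\right) + Y = h + 2 Y$)
$N{\left(t,O \right)} = t + 4 O$ ($N{\left(t,O \right)} = \left(t + O\right) + \left(O + 2 O\right) = \left(O + t\right) + 3 O = t + 4 O$)
$V = 70$ ($V = - 5 \left(\left(-5 + 4 \left(-3\right)\right) + 3\right) = - 5 \left(\left(-5 - 12\right) + 3\right) = - 5 \left(-17 + 3\right) = \left(-5\right) \left(-14\right) = 70$)
$V \left(-13\right) - 10 = 70 \left(-13\right) - 10 = -910 - 10 = -920$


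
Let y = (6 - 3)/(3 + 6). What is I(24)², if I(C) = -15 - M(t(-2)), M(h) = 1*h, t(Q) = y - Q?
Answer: 2704/9 ≈ 300.44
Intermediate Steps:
y = ⅓ (y = 3/9 = 3*(⅑) = ⅓ ≈ 0.33333)
t(Q) = ⅓ - Q
M(h) = h
I(C) = -52/3 (I(C) = -15 - (⅓ - 1*(-2)) = -15 - (⅓ + 2) = -15 - 1*7/3 = -15 - 7/3 = -52/3)
I(24)² = (-52/3)² = 2704/9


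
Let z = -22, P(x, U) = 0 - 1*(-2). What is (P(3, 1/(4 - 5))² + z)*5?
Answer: -90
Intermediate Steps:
P(x, U) = 2 (P(x, U) = 0 + 2 = 2)
(P(3, 1/(4 - 5))² + z)*5 = (2² - 22)*5 = (4 - 22)*5 = -18*5 = -90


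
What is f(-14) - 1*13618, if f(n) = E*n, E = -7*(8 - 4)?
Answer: -13226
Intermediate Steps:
E = -28 (E = -7*4 = -28)
f(n) = -28*n
f(-14) - 1*13618 = -28*(-14) - 1*13618 = 392 - 13618 = -13226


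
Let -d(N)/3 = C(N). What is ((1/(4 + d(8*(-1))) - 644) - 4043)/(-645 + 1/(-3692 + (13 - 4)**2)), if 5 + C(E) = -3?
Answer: 473889585/65214688 ≈ 7.2666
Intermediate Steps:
C(E) = -8 (C(E) = -5 - 3 = -8)
d(N) = 24 (d(N) = -3*(-8) = 24)
((1/(4 + d(8*(-1))) - 644) - 4043)/(-645 + 1/(-3692 + (13 - 4)**2)) = ((1/(4 + 24) - 644) - 4043)/(-645 + 1/(-3692 + (13 - 4)**2)) = ((1/28 - 644) - 4043)/(-645 + 1/(-3692 + 9**2)) = ((1/28 - 644) - 4043)/(-645 + 1/(-3692 + 81)) = (-18031/28 - 4043)/(-645 + 1/(-3611)) = -131235/(28*(-645 - 1/3611)) = -131235/(28*(-2329096/3611)) = -131235/28*(-3611/2329096) = 473889585/65214688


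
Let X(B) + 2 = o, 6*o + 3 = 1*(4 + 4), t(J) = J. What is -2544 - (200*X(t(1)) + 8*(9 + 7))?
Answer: -7316/3 ≈ -2438.7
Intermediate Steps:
o = ⅚ (o = -½ + (1*(4 + 4))/6 = -½ + (1*8)/6 = -½ + (⅙)*8 = -½ + 4/3 = ⅚ ≈ 0.83333)
X(B) = -7/6 (X(B) = -2 + ⅚ = -7/6)
-2544 - (200*X(t(1)) + 8*(9 + 7)) = -2544 - (200*(-7/6) + 8*(9 + 7)) = -2544 - (-700/3 + 8*16) = -2544 - (-700/3 + 128) = -2544 - 1*(-316/3) = -2544 + 316/3 = -7316/3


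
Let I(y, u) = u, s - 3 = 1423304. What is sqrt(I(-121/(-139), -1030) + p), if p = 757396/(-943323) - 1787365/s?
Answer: I*sqrt(1860468882272499277654118817)/1342638229161 ≈ 32.126*I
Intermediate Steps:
s = 1423307 (s = 3 + 1423304 = 1423307)
p = -2764069542467/1342638229161 (p = 757396/(-943323) - 1787365/1423307 = 757396*(-1/943323) - 1787365*1/1423307 = -757396/943323 - 1787365/1423307 = -2764069542467/1342638229161 ≈ -2.0587)
sqrt(I(-121/(-139), -1030) + p) = sqrt(-1030 - 2764069542467/1342638229161) = sqrt(-1385681445578297/1342638229161) = I*sqrt(1860468882272499277654118817)/1342638229161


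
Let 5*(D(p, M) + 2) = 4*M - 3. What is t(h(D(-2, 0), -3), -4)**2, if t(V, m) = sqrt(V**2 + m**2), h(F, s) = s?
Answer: 25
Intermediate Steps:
D(p, M) = -13/5 + 4*M/5 (D(p, M) = -2 + (4*M - 3)/5 = -2 + (-3 + 4*M)/5 = -2 + (-3/5 + 4*M/5) = -13/5 + 4*M/5)
t(h(D(-2, 0), -3), -4)**2 = (sqrt((-3)**2 + (-4)**2))**2 = (sqrt(9 + 16))**2 = (sqrt(25))**2 = 5**2 = 25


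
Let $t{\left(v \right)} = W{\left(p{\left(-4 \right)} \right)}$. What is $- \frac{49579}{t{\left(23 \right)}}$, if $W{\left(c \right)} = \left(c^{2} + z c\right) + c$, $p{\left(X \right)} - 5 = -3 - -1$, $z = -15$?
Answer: $\frac{49579}{33} \approx 1502.4$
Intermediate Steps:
$p{\left(X \right)} = 3$ ($p{\left(X \right)} = 5 - 2 = 3$)
$W{\left(c \right)} = c^{2} - 14 c$ ($W{\left(c \right)} = \left(c^{2} - 15 c\right) + c = c^{2} - 14 c$)
$t{\left(v \right)} = -33$ ($t{\left(v \right)} = 3 \left(-14 + 3\right) = 3 \left(-11\right) = -33$)
$- \frac{49579}{t{\left(23 \right)}} = - \frac{49579}{-33} = \left(-49579\right) \left(- \frac{1}{33}\right) = \frac{49579}{33}$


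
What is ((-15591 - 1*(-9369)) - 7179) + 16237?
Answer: 2836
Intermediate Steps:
((-15591 - 1*(-9369)) - 7179) + 16237 = ((-15591 + 9369) - 7179) + 16237 = (-6222 - 7179) + 16237 = -13401 + 16237 = 2836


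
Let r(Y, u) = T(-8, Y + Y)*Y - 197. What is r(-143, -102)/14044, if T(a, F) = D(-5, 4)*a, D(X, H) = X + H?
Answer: -1341/14044 ≈ -0.095486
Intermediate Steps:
D(X, H) = H + X
T(a, F) = -a (T(a, F) = (4 - 5)*a = -a)
r(Y, u) = -197 + 8*Y (r(Y, u) = (-1*(-8))*Y - 197 = 8*Y - 197 = -197 + 8*Y)
r(-143, -102)/14044 = (-197 + 8*(-143))/14044 = (-197 - 1144)*(1/14044) = -1341*1/14044 = -1341/14044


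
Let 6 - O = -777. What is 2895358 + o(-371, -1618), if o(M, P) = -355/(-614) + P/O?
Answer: 1391977387309/480762 ≈ 2.8954e+6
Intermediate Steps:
O = 783 (O = 6 - 1*(-777) = 6 + 777 = 783)
o(M, P) = 355/614 + P/783 (o(M, P) = -355/(-614) + P/783 = -355*(-1/614) + P*(1/783) = 355/614 + P/783)
2895358 + o(-371, -1618) = 2895358 + (355/614 + (1/783)*(-1618)) = 2895358 + (355/614 - 1618/783) = 2895358 - 715487/480762 = 1391977387309/480762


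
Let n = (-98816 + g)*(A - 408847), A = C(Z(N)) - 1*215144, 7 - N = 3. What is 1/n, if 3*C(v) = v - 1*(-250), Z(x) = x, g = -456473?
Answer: 3/1039344971791 ≈ 2.8864e-12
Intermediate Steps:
N = 4 (N = 7 - 1*3 = 7 - 3 = 4)
C(v) = 250/3 + v/3 (C(v) = (v - 1*(-250))/3 = (v + 250)/3 = (250 + v)/3 = 250/3 + v/3)
A = -645178/3 (A = (250/3 + (⅓)*4) - 1*215144 = (250/3 + 4/3) - 215144 = 254/3 - 215144 = -645178/3 ≈ -2.1506e+5)
n = 1039344971791/3 (n = (-98816 - 456473)*(-645178/3 - 408847) = -555289*(-1871719/3) = 1039344971791/3 ≈ 3.4645e+11)
1/n = 1/(1039344971791/3) = 3/1039344971791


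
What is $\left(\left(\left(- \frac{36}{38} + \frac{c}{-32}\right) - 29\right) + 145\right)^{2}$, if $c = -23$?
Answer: $\frac{4954611321}{369664} \approx 13403.0$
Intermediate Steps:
$\left(\left(\left(- \frac{36}{38} + \frac{c}{-32}\right) - 29\right) + 145\right)^{2} = \left(\left(\left(- \frac{36}{38} - \frac{23}{-32}\right) - 29\right) + 145\right)^{2} = \left(\left(\left(\left(-36\right) \frac{1}{38} - - \frac{23}{32}\right) - 29\right) + 145\right)^{2} = \left(\left(\left(- \frac{18}{19} + \frac{23}{32}\right) - 29\right) + 145\right)^{2} = \left(\left(- \frac{139}{608} - 29\right) + 145\right)^{2} = \left(- \frac{17771}{608} + 145\right)^{2} = \left(\frac{70389}{608}\right)^{2} = \frac{4954611321}{369664}$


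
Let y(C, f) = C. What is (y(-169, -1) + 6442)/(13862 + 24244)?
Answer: 697/4234 ≈ 0.16462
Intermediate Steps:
(y(-169, -1) + 6442)/(13862 + 24244) = (-169 + 6442)/(13862 + 24244) = 6273/38106 = 6273*(1/38106) = 697/4234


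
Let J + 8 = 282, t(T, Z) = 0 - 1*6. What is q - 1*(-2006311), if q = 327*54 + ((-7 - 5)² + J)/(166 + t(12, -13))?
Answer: 161917729/80 ≈ 2.0240e+6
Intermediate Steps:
t(T, Z) = -6 (t(T, Z) = 0 - 6 = -6)
J = 274 (J = -8 + 282 = 274)
q = 1412849/80 (q = 327*54 + ((-7 - 5)² + 274)/(166 - 6) = 17658 + ((-12)² + 274)/160 = 17658 + (144 + 274)*(1/160) = 17658 + 418*(1/160) = 17658 + 209/80 = 1412849/80 ≈ 17661.)
q - 1*(-2006311) = 1412849/80 - 1*(-2006311) = 1412849/80 + 2006311 = 161917729/80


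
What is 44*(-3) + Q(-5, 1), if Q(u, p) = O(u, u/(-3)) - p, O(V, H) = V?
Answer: -138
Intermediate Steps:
Q(u, p) = u - p
44*(-3) + Q(-5, 1) = 44*(-3) + (-5 - 1*1) = -132 + (-5 - 1) = -132 - 6 = -138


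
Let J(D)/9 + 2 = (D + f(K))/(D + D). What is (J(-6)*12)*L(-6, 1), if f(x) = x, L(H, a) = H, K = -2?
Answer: 864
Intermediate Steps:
J(D) = -18 + 9*(-2 + D)/(2*D) (J(D) = -18 + 9*((D - 2)/(D + D)) = -18 + 9*((-2 + D)/((2*D))) = -18 + 9*((-2 + D)*(1/(2*D))) = -18 + 9*((-2 + D)/(2*D)) = -18 + 9*(-2 + D)/(2*D))
(J(-6)*12)*L(-6, 1) = ((-27/2 - 9/(-6))*12)*(-6) = ((-27/2 - 9*(-⅙))*12)*(-6) = ((-27/2 + 3/2)*12)*(-6) = -12*12*(-6) = -144*(-6) = 864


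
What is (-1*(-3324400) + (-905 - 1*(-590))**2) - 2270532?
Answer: 1153093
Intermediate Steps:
(-1*(-3324400) + (-905 - 1*(-590))**2) - 2270532 = (3324400 + (-905 + 590)**2) - 2270532 = (3324400 + (-315)**2) - 2270532 = (3324400 + 99225) - 2270532 = 3423625 - 2270532 = 1153093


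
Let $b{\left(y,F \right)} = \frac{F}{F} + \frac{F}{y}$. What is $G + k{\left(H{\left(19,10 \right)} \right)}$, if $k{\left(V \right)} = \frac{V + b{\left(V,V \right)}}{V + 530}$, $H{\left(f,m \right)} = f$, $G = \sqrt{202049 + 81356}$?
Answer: $\frac{7}{183} + \sqrt{283405} \approx 532.4$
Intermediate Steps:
$G = \sqrt{283405} \approx 532.36$
$b{\left(y,F \right)} = 1 + \frac{F}{y}$
$k{\left(V \right)} = \frac{2 + V}{530 + V}$ ($k{\left(V \right)} = \frac{V + \frac{V + V}{V}}{V + 530} = \frac{V + \frac{2 V}{V}}{530 + V} = \frac{V + 2}{530 + V} = \frac{2 + V}{530 + V}$)
$G + k{\left(H{\left(19,10 \right)} \right)} = \sqrt{283405} + \frac{2 + 19}{530 + 19} = \sqrt{283405} + \frac{1}{549} \cdot 21 = \sqrt{283405} + \frac{7}{183} = \frac{7}{183} + \sqrt{283405}$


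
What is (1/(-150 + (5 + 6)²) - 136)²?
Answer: 15563025/841 ≈ 18505.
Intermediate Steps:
(1/(-150 + (5 + 6)²) - 136)² = (1/(-150 + 11²) - 136)² = (1/(-150 + 121) - 136)² = (1/(-29) - 136)² = (-1/29 - 136)² = (-3945/29)² = 15563025/841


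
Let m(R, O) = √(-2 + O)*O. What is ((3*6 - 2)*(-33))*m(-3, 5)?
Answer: -2640*√3 ≈ -4572.6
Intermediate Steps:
m(R, O) = O*√(-2 + O)
((3*6 - 2)*(-33))*m(-3, 5) = ((3*6 - 2)*(-33))*(5*√(-2 + 5)) = ((18 - 2)*(-33))*(5*√3) = (16*(-33))*(5*√3) = -2640*√3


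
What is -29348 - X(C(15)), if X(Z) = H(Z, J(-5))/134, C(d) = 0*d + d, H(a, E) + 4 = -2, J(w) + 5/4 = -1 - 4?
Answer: -1966313/67 ≈ -29348.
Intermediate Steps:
J(w) = -25/4 (J(w) = -5/4 + (-1 - 4) = -5/4 - 5 = -25/4)
H(a, E) = -6 (H(a, E) = -4 - 2 = -6)
C(d) = d (C(d) = 0 + d = d)
X(Z) = -3/67 (X(Z) = -6/134 = -6*1/134 = -3/67)
-29348 - X(C(15)) = -29348 - 1*(-3/67) = -29348 + 3/67 = -1966313/67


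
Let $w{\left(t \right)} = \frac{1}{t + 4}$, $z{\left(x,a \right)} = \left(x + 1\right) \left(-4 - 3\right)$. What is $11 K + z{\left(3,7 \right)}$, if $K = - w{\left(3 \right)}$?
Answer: $- \frac{207}{7} \approx -29.571$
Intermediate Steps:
$z{\left(x,a \right)} = -7 - 7 x$ ($z{\left(x,a \right)} = \left(1 + x\right) \left(-7\right) = -7 - 7 x$)
$w{\left(t \right)} = \frac{1}{4 + t}$
$K = - \frac{1}{7}$ ($K = - \frac{1}{4 + 3} = - \frac{1}{7} \approx -0.14286$)
$11 K + z{\left(3,7 \right)} = 11 \left(- \frac{1}{7}\right) - 28 = - \frac{11}{7} - 28 = - \frac{207}{7}$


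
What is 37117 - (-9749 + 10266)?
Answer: 36600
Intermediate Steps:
37117 - (-9749 + 10266) = 37117 - 1*517 = 37117 - 517 = 36600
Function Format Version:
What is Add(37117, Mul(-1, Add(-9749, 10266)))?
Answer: 36600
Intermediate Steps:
Add(37117, Mul(-1, Add(-9749, 10266))) = Add(37117, Mul(-1, 517)) = Add(37117, -517) = 36600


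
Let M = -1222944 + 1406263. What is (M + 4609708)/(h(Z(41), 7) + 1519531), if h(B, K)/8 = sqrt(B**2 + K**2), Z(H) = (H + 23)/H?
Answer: 12242980378476497/3881386061660681 - 1572112856*sqrt(86465)/3881386061660681 ≈ 3.1542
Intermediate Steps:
Z(H) = (23 + H)/H
h(B, K) = 8*sqrt(B**2 + K**2)
M = 183319
(M + 4609708)/(h(Z(41), 7) + 1519531) = (183319 + 4609708)/(8*sqrt(((23 + 41)/41)**2 + 7**2) + 1519531) = 4793027/(8*sqrt(((1/41)*64)**2 + 49) + 1519531) = 4793027/(8*sqrt((64/41)**2 + 49) + 1519531) = 4793027/(8*sqrt(4096/1681 + 49) + 1519531) = 4793027/(8*sqrt(86465/1681) + 1519531) = 4793027/(8*(sqrt(86465)/41) + 1519531) = 4793027/(8*sqrt(86465)/41 + 1519531) = 4793027/(1519531 + 8*sqrt(86465)/41)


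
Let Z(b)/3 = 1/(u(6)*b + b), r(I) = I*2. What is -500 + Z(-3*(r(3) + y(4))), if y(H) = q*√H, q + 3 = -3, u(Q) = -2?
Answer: -3001/6 ≈ -500.17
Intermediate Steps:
r(I) = 2*I
q = -6 (q = -3 - 3 = -6)
y(H) = -6*√H
Z(b) = -3/b (Z(b) = 3/(-2*b + b) = 3/((-b)) = 3*(-1/b) = -3/b)
-500 + Z(-3*(r(3) + y(4))) = -500 - 3*(-1/(3*(2*3 - 6*√4))) = -500 - 3*(-1/(3*(6 - 6*2))) = -500 - 3*(-1/(3*(6 - 12))) = -500 - 3/((-3*(-6))) = -500 - 3/18 = -500 - 3*1/18 = -500 - ⅙ = -3001/6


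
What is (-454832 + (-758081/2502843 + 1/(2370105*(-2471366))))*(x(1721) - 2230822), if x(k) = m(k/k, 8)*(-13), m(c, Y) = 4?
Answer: 2479210226955307939825393493087/2443357477166646915 ≈ 1.0147e+12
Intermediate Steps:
x(k) = -52 (x(k) = 4*(-13) = -52)
(-454832 + (-758081/2502843 + 1/(2370105*(-2471366))))*(x(1721) - 2230822) = (-454832 + (-758081/2502843 + 1/(2370105*(-2471366))))*(-52 - 2230822) = (-454832 + (-758081*1/2502843 + (1/2370105)*(-1/2471366)))*(-2230874) = (-454832 + (-758081/2502843 - 1/5857396913430))*(-2230874) = (-454832 - 1480127103177476891/4886714954333293830)*(-2230874) = -2222635816236423876763451/4886714954333293830*(-2230874) = 2479210226955307939825393493087/2443357477166646915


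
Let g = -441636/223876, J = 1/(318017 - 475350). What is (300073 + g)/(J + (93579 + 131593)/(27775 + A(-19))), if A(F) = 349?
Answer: 9289204814958177472/247851427601161 ≈ 37479.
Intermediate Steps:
J = -1/157333 (J = 1/(-157333) = -1/157333 ≈ -6.3559e-6)
g = -110409/55969 (g = -441636*1/223876 = -110409/55969 ≈ -1.9727)
(300073 + g)/(J + (93579 + 131593)/(27775 + A(-19))) = (300073 - 110409/55969)/(-1/157333 + (93579 + 131593)/(27775 + 349)) = 16794675328/(55969*(-1/157333 + 225172/28124)) = 16794675328/(55969*(-1/157333 + 225172*(1/28124))) = 16794675328/(55969*(-1/157333 + 56293/7031)) = 16794675328/(55969*(8856739538/1106208323)) = (16794675328/55969)*(1106208323/8856739538) = 9289204814958177472/247851427601161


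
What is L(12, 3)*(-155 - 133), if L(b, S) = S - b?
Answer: 2592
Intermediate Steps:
L(12, 3)*(-155 - 133) = (3 - 1*12)*(-155 - 133) = (3 - 12)*(-288) = -9*(-288) = 2592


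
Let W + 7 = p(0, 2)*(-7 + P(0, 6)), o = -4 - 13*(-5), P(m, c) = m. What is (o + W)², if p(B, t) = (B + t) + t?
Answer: 676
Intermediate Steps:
p(B, t) = B + 2*t
o = 61 (o = -4 + 65 = 61)
W = -35 (W = -7 + (0 + 2*2)*(-7 + 0) = -7 + (0 + 4)*(-7) = -7 + 4*(-7) = -7 - 28 = -35)
(o + W)² = (61 - 35)² = 26² = 676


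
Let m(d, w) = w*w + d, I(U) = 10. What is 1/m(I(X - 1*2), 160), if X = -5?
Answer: 1/25610 ≈ 3.9047e-5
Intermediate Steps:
m(d, w) = d + w² (m(d, w) = w² + d = d + w²)
1/m(I(X - 1*2), 160) = 1/(10 + 160²) = 1/(10 + 25600) = 1/25610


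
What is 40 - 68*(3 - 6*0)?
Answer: -164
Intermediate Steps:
40 - 68*(3 - 6*0) = 40 - 68*(3 + 0) = 40 - 68*3 = 40 - 204 = -164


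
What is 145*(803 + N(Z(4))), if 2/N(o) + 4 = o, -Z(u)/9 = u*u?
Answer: 8616045/74 ≈ 1.1643e+5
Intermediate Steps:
Z(u) = -9*u² (Z(u) = -9*u*u = -9*u²)
N(o) = 2/(-4 + o)
145*(803 + N(Z(4))) = 145*(803 + 2/(-4 - 9*4²)) = 145*(803 + 2/(-4 - 9*16)) = 145*(803 + 2/(-4 - 144)) = 145*(803 + 2/(-148)) = 145*(803 + 2*(-1/148)) = 145*(803 - 1/74) = 145*(59421/74) = 8616045/74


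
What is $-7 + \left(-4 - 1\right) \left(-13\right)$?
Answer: $58$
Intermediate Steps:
$-7 + \left(-4 - 1\right) \left(-13\right) = -7 - -65 = -7 + 65 = 58$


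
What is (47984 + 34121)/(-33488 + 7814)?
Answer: -82105/25674 ≈ -3.1980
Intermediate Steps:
(47984 + 34121)/(-33488 + 7814) = 82105/(-25674) = 82105*(-1/25674) = -82105/25674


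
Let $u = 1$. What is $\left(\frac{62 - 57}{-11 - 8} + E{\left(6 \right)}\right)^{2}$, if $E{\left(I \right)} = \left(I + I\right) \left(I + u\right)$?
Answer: $\frac{2531281}{361} \approx 7011.9$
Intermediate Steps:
$E{\left(I \right)} = 2 I \left(1 + I\right)$ ($E{\left(I \right)} = \left(I + I\right) \left(I + 1\right) = 2 I \left(1 + I\right)$)
$\left(\frac{62 - 57}{-11 - 8} + E{\left(6 \right)}\right)^{2} = \left(\frac{62 - 57}{-11 - 8} + 2 \cdot 6 \left(1 + 6\right)\right)^{2} = \left(\frac{5}{-19} + 2 \cdot 6 \cdot 7\right)^{2} = \left(5 \left(- \frac{1}{19}\right) + 84\right)^{2} = \left(- \frac{5}{19} + 84\right)^{2} = \left(\frac{1591}{19}\right)^{2} = \frac{2531281}{361}$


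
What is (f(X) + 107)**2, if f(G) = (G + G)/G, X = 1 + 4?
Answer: 11881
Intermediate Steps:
X = 5
f(G) = 2 (f(G) = (2*G)/G = 2)
(f(X) + 107)**2 = (2 + 107)**2 = 109**2 = 11881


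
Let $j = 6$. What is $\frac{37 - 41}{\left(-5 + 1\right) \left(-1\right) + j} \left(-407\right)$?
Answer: $\frac{814}{5} \approx 162.8$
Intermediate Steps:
$\frac{37 - 41}{\left(-5 + 1\right) \left(-1\right) + j} \left(-407\right) = \frac{37 - 41}{\left(-5 + 1\right) \left(-1\right) + 6} \left(-407\right) = - \frac{4}{\left(-4\right) \left(-1\right) + 6} \left(-407\right) = - \frac{4}{4 + 6} \left(-407\right) = - \frac{4}{10} \left(-407\right) = \left(-4\right) \frac{1}{10} \left(-407\right) = \left(- \frac{2}{5}\right) \left(-407\right) = \frac{814}{5}$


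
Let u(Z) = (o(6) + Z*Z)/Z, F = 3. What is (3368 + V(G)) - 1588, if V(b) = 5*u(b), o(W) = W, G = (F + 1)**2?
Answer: 14895/8 ≈ 1861.9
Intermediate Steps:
G = 16 (G = (3 + 1)**2 = 4**2 = 16)
u(Z) = (6 + Z**2)/Z (u(Z) = (6 + Z*Z)/Z = (6 + Z**2)/Z)
V(b) = 5*b + 30/b (V(b) = 5*(b + 6/b) = 5*b + 30/b)
(3368 + V(G)) - 1588 = (3368 + (5*16 + 30/16)) - 1588 = (3368 + (80 + 30*(1/16))) - 1588 = (3368 + (80 + 15/8)) - 1588 = (3368 + 655/8) - 1588 = 27599/8 - 1588 = 14895/8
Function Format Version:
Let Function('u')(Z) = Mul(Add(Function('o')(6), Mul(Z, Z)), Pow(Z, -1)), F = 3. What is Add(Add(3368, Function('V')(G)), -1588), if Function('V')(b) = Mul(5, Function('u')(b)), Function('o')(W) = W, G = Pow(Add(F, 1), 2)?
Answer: Rational(14895, 8) ≈ 1861.9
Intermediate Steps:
G = 16 (G = Pow(Add(3, 1), 2) = Pow(4, 2) = 16)
Function('u')(Z) = Mul(Pow(Z, -1), Add(6, Pow(Z, 2))) (Function('u')(Z) = Mul(Add(6, Mul(Z, Z)), Pow(Z, -1)) = Mul(Add(6, Pow(Z, 2)), Pow(Z, -1)) = Mul(Pow(Z, -1), Add(6, Pow(Z, 2))))
Function('V')(b) = Add(Mul(5, b), Mul(30, Pow(b, -1))) (Function('V')(b) = Mul(5, Add(b, Mul(6, Pow(b, -1)))) = Add(Mul(5, b), Mul(30, Pow(b, -1))))
Add(Add(3368, Function('V')(G)), -1588) = Add(Add(3368, Add(Mul(5, 16), Mul(30, Pow(16, -1)))), -1588) = Add(Add(3368, Add(80, Mul(30, Rational(1, 16)))), -1588) = Add(Add(3368, Add(80, Rational(15, 8))), -1588) = Add(Add(3368, Rational(655, 8)), -1588) = Add(Rational(27599, 8), -1588) = Rational(14895, 8)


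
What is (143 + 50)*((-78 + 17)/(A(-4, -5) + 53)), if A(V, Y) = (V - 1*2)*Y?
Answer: -11773/83 ≈ -141.84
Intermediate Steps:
A(V, Y) = Y*(-2 + V) (A(V, Y) = (V - 2)*Y = (-2 + V)*Y = Y*(-2 + V))
(143 + 50)*((-78 + 17)/(A(-4, -5) + 53)) = (143 + 50)*((-78 + 17)/(-5*(-2 - 4) + 53)) = 193*(-61/(-5*(-6) + 53)) = 193*(-61/(30 + 53)) = 193*(-61/83) = -11773/83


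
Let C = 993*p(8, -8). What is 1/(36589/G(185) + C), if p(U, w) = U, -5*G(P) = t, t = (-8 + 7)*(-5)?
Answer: -1/28645 ≈ -3.4910e-5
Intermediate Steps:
t = 5 (t = -1*(-5) = 5)
G(P) = -1 (G(P) = -⅕*5 = -1)
C = 7944 (C = 993*8 = 7944)
1/(36589/G(185) + C) = 1/(36589/(-1) + 7944) = 1/(36589*(-1) + 7944) = 1/(-36589 + 7944) = 1/(-28645) = -1/28645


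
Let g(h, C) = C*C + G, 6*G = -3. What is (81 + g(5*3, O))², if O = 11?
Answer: 162409/4 ≈ 40602.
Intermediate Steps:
G = -½ (G = (⅙)*(-3) = -½ ≈ -0.50000)
g(h, C) = -½ + C² (g(h, C) = C*C - ½ = C² - ½ = -½ + C²)
(81 + g(5*3, O))² = (81 + (-½ + 11²))² = (81 + (-½ + 121))² = (81 + 241/2)² = (403/2)² = 162409/4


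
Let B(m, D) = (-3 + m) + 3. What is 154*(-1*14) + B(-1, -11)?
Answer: -2157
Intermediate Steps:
B(m, D) = m
154*(-1*14) + B(-1, -11) = 154*(-1*14) - 1 = 154*(-14) - 1 = -2156 - 1 = -2157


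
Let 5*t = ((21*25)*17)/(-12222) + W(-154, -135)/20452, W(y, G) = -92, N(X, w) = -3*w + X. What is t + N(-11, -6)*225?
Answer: 23431970839/14878830 ≈ 1574.9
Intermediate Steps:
N(X, w) = X - 3*w
t = -2186411/14878830 (t = (((21*25)*17)/(-12222) - 92/20452)/5 = ((525*17)*(-1/12222) - 92*1/20452)/5 = (8925*(-1/12222) - 23/5113)/5 = (-425/582 - 23/5113)/5 = (1/5)*(-2186411/2975766) = -2186411/14878830 ≈ -0.14695)
t + N(-11, -6)*225 = -2186411/14878830 + (-11 - 3*(-6))*225 = -2186411/14878830 + (-11 + 18)*225 = -2186411/14878830 + 7*225 = -2186411/14878830 + 1575 = 23431970839/14878830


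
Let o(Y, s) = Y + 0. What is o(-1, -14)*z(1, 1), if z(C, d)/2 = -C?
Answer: 2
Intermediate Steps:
z(C, d) = -2*C (z(C, d) = 2*(-C) = -2*C)
o(Y, s) = Y
o(-1, -14)*z(1, 1) = -(-2) = -1*(-2) = 2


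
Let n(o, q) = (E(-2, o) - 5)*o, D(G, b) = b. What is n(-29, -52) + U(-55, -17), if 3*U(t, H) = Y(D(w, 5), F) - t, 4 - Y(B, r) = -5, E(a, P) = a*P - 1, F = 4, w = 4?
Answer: -4460/3 ≈ -1486.7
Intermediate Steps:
E(a, P) = -1 + P*a (E(a, P) = P*a - 1 = -1 + P*a)
Y(B, r) = 9 (Y(B, r) = 4 - 1*(-5) = 4 + 5 = 9)
n(o, q) = o*(-6 - 2*o) (n(o, q) = ((-1 + o*(-2)) - 5)*o = ((-1 - 2*o) - 5)*o = (-6 - 2*o)*o = o*(-6 - 2*o))
U(t, H) = 3 - t/3 (U(t, H) = (9 - t)/3 = 3 - t/3)
n(-29, -52) + U(-55, -17) = 2*(-29)*(-3 - 1*(-29)) + (3 - ⅓*(-55)) = 2*(-29)*(-3 + 29) + (3 + 55/3) = 2*(-29)*26 + 64/3 = -1508 + 64/3 = -4460/3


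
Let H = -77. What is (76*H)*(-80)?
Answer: 468160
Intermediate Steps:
(76*H)*(-80) = (76*(-77))*(-80) = -5852*(-80) = 468160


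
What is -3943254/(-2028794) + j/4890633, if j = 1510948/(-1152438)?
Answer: 5556193286297962951/2858647491855458919 ≈ 1.9436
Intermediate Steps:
j = -755474/576219 (j = 1510948*(-1/1152438) = -755474/576219 ≈ -1.3111)
-3943254/(-2028794) + j/4890633 = -3943254/(-2028794) - 755474/576219/4890633 = -3943254*(-1/2028794) - 755474/576219*1/4890633 = 1971627/1014397 - 755474/2818075656627 = 5556193286297962951/2858647491855458919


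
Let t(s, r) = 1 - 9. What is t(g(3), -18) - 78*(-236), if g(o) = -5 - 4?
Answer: 18400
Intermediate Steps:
g(o) = -9
t(s, r) = -8
t(g(3), -18) - 78*(-236) = -8 - 78*(-236) = -8 + 18408 = 18400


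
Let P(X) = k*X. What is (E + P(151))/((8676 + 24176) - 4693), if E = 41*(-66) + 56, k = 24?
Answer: 974/28159 ≈ 0.034589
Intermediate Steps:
E = -2650 (E = -2706 + 56 = -2650)
P(X) = 24*X
(E + P(151))/((8676 + 24176) - 4693) = (-2650 + 24*151)/((8676 + 24176) - 4693) = (-2650 + 3624)/(32852 - 4693) = 974/28159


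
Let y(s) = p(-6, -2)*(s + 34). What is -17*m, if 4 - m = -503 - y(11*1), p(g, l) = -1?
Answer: -7854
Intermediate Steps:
y(s) = -34 - s (y(s) = -(s + 34) = -(34 + s) = -34 - s)
m = 462 (m = 4 - (-503 - (-34 - 11)) = 4 - (-503 - 1*(-45)) = 4 - (-503 + 45) = 4 - 1*(-458) = 4 + 458 = 462)
-17*m = -17*462 = -7854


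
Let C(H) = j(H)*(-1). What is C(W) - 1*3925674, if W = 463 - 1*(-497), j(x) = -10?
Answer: -3925664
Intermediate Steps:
W = 960 (W = 463 + 497 = 960)
C(H) = 10 (C(H) = -10*(-1) = 10)
C(W) - 1*3925674 = 10 - 1*3925674 = 10 - 3925674 = -3925664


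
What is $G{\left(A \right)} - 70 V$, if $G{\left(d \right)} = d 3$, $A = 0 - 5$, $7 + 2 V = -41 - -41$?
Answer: $230$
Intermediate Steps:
$V = - \frac{7}{2}$ ($V = - \frac{7}{2} + \frac{-41 - -41}{2} = - \frac{7}{2} + \frac{-41 + 41}{2} = - \frac{7}{2} + \frac{1}{2} \cdot 0 = - \frac{7}{2} + 0 = - \frac{7}{2} \approx -3.5$)
$A = -5$
$G{\left(d \right)} = 3 d$
$G{\left(A \right)} - 70 V = 3 \left(-5\right) - -245 = -15 + 245 = 230$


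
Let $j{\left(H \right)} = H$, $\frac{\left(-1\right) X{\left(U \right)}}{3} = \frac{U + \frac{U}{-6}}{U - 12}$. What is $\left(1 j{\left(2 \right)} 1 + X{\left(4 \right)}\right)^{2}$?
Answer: $\frac{169}{16} \approx 10.563$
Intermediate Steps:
$X{\left(U \right)} = - \frac{5 U}{2 \left(-12 + U\right)}$ ($X{\left(U \right)} = - 3 \frac{U + \frac{U}{-6}}{U - 12} = - 3 \frac{U + U \left(- \frac{1}{6}\right)}{-12 + U} = - 3 \frac{U - \frac{U}{6}}{-12 + U} = - 3 \frac{\frac{5}{6} U}{-12 + U} = - 3 \frac{5 U}{6 \left(-12 + U\right)} = - \frac{5 U}{2 \left(-12 + U\right)}$)
$\left(1 j{\left(2 \right)} 1 + X{\left(4 \right)}\right)^{2} = \left(1 \cdot 2 \cdot 1 - \frac{20}{-24 + 2 \cdot 4}\right)^{2} = \left(2 \cdot 1 - \frac{20}{-24 + 8}\right)^{2} = \left(2 - \frac{20}{-16}\right)^{2} = \left(2 - 20 \left(- \frac{1}{16}\right)\right)^{2} = \left(2 + \frac{5}{4}\right)^{2} = \left(\frac{13}{4}\right)^{2} = \frac{169}{16}$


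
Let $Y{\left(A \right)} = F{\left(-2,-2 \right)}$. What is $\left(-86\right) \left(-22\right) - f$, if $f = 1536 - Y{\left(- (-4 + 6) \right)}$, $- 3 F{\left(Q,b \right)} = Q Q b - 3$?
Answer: $\frac{1079}{3} \approx 359.67$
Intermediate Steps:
$F{\left(Q,b \right)} = 1 - \frac{b Q^{2}}{3}$ ($F{\left(Q,b \right)} = - \frac{Q Q b - 3}{3} = - \frac{Q^{2} b - 3}{3} = - \frac{b Q^{2} - 3}{3} = - \frac{-3 + b Q^{2}}{3} = 1 - \frac{b Q^{2}}{3}$)
$Y{\left(A \right)} = \frac{11}{3}$ ($Y{\left(A \right)} = 1 - - \frac{2 \left(-2\right)^{2}}{3} = 1 - \left(- \frac{2}{3}\right) 4 = 1 + \frac{8}{3} = \frac{11}{3}$)
$f = \frac{4597}{3}$ ($f = 1536 - \frac{11}{3} = \frac{4597}{3} \approx 1532.3$)
$\left(-86\right) \left(-22\right) - f = \left(-86\right) \left(-22\right) - \frac{4597}{3} = 1892 - \frac{4597}{3} = \frac{1079}{3}$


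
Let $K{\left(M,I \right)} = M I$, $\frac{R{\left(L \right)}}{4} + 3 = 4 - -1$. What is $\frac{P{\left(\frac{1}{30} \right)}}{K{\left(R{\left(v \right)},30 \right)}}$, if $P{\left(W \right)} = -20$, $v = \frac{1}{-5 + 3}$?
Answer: $- \frac{1}{12} \approx -0.083333$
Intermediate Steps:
$v = - \frac{1}{2}$ ($v = \frac{1}{-2} = - \frac{1}{2} \approx -0.5$)
$R{\left(L \right)} = 8$ ($R{\left(L \right)} = -12 + 4 \left(4 - -1\right) = -12 + 4 \left(4 + 1\right) = -12 + 4 \cdot 5 = -12 + 20 = 8$)
$K{\left(M,I \right)} = I M$
$\frac{P{\left(\frac{1}{30} \right)}}{K{\left(R{\left(v \right)},30 \right)}} = - \frac{20}{30 \cdot 8} = - \frac{20}{240} = \left(-20\right) \frac{1}{240} = - \frac{1}{12}$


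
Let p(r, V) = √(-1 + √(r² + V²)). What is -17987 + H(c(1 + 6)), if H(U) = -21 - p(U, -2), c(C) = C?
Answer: -18008 - √(-1 + √53) ≈ -18011.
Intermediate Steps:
p(r, V) = √(-1 + √(V² + r²))
H(U) = -21 - √(-1 + √(4 + U²)) (H(U) = -21 - √(-1 + √((-2)² + U²)) = -21 - √(-1 + √(4 + U²)))
-17987 + H(c(1 + 6)) = -17987 + (-21 - √(-1 + √(4 + (1 + 6)²))) = -17987 + (-21 - √(-1 + √(4 + 7²))) = -17987 + (-21 - √(-1 + √(4 + 49))) = -17987 + (-21 - √(-1 + √53)) = -18008 - √(-1 + √53)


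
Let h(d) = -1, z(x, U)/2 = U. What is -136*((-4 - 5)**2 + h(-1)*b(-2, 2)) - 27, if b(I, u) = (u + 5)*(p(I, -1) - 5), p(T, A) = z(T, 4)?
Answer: -8187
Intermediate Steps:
z(x, U) = 2*U
p(T, A) = 8 (p(T, A) = 2*4 = 8)
b(I, u) = 15 + 3*u (b(I, u) = (u + 5)*(8 - 5) = (5 + u)*3 = 15 + 3*u)
-136*((-4 - 5)**2 + h(-1)*b(-2, 2)) - 27 = -136*((-4 - 5)**2 - (15 + 3*2)) - 27 = -136*((-9)**2 - (15 + 6)) - 27 = -136*(81 - 1*21) - 27 = -136*(81 - 21) - 27 = -136*60 - 27 = -8160 - 27 = -8187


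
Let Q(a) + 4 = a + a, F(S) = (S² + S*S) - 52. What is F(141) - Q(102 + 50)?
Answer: 39410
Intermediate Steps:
F(S) = -52 + 2*S² (F(S) = (S² + S²) - 52 = 2*S² - 52 = -52 + 2*S²)
Q(a) = -4 + 2*a (Q(a) = -4 + (a + a) = -4 + 2*a)
F(141) - Q(102 + 50) = (-52 + 2*141²) - (-4 + 2*(102 + 50)) = (-52 + 2*19881) - (-4 + 2*152) = (-52 + 39762) - (-4 + 304) = 39710 - 1*300 = 39710 - 300 = 39410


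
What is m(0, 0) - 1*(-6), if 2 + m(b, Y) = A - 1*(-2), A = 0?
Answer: 6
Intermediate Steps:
m(b, Y) = 0 (m(b, Y) = -2 + (0 - 1*(-2)) = -2 + (0 + 2) = -2 + 2 = 0)
m(0, 0) - 1*(-6) = 0 - 1*(-6) = 0 + 6 = 6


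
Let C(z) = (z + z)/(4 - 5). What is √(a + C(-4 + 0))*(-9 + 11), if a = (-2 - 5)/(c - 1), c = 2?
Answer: 2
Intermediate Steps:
a = -7 (a = (-2 - 5)/(2 - 1) = -7/1 = -7*1 = -7)
C(z) = -2*z (C(z) = (2*z)/(-1) = (2*z)*(-1) = -2*z)
√(a + C(-4 + 0))*(-9 + 11) = √(-7 - 2*(-4 + 0))*(-9 + 11) = √(-7 - 2*(-4))*2 = √(-7 + 8)*2 = √1*2 = 1*2 = 2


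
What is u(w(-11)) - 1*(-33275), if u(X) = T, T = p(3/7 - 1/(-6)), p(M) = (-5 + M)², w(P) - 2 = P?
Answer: 58731325/1764 ≈ 33294.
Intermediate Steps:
w(P) = 2 + P
T = 34225/1764 (T = (-5 + (3/7 - 1/(-6)))² = (-5 + (3*(⅐) - 1*(-⅙)))² = (-5 + (3/7 + ⅙))² = (-5 + 25/42)² = (-185/42)² = 34225/1764 ≈ 19.402)
u(X) = 34225/1764
u(w(-11)) - 1*(-33275) = 34225/1764 - 1*(-33275) = 34225/1764 + 33275 = 58731325/1764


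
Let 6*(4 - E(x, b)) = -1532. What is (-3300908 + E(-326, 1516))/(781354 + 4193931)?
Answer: -9901946/14925855 ≈ -0.66341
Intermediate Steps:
E(x, b) = 778/3 (E(x, b) = 4 - ⅙*(-1532) = 4 + 766/3 = 778/3)
(-3300908 + E(-326, 1516))/(781354 + 4193931) = (-3300908 + 778/3)/(781354 + 4193931) = -9901946/3/4975285 = -9901946/3*1/4975285 = -9901946/14925855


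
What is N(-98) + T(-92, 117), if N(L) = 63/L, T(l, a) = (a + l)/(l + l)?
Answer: -1003/1288 ≈ -0.77873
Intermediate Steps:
T(l, a) = (a + l)/(2*l) (T(l, a) = (a + l)/((2*l)) = (a + l)*(1/(2*l)) = (a + l)/(2*l))
N(-98) + T(-92, 117) = 63/(-98) + (1/2)*(117 - 92)/(-92) = 63*(-1/98) + (1/2)*(-1/92)*25 = -9/14 - 25/184 = -1003/1288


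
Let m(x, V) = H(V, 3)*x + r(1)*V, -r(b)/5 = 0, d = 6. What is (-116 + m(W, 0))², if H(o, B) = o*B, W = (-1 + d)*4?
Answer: 13456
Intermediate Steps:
W = 20 (W = (-1 + 6)*4 = 5*4 = 20)
r(b) = 0 (r(b) = -5*0 = 0)
H(o, B) = B*o
m(x, V) = 3*V*x (m(x, V) = (3*V)*x + 0*V = 3*V*x + 0 = 3*V*x)
(-116 + m(W, 0))² = (-116 + 3*0*20)² = (-116 + 0)² = (-116)² = 13456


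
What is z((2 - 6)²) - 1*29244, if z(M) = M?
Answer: -29228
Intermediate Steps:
z((2 - 6)²) - 1*29244 = (2 - 6)² - 1*29244 = (-4)² - 29244 = 16 - 29244 = -29228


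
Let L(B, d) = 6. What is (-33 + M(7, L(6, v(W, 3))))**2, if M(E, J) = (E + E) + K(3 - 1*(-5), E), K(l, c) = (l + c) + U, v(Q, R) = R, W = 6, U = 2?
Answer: 4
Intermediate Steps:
K(l, c) = 2 + c + l (K(l, c) = (l + c) + 2 = (c + l) + 2 = 2 + c + l)
M(E, J) = 10 + 3*E (M(E, J) = (E + E) + (2 + E + (3 - 1*(-5))) = 2*E + (2 + E + (3 + 5)) = 2*E + (2 + E + 8) = 2*E + (10 + E) = 10 + 3*E)
(-33 + M(7, L(6, v(W, 3))))**2 = (-33 + (10 + 3*7))**2 = (-33 + (10 + 21))**2 = (-33 + 31)**2 = (-2)**2 = 4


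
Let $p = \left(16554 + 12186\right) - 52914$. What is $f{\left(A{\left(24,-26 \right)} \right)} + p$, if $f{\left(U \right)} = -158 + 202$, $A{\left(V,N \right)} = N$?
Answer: $-24130$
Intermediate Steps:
$f{\left(U \right)} = 44$
$p = -24174$ ($p = 28740 - 52914 = -24174$)
$f{\left(A{\left(24,-26 \right)} \right)} + p = 44 - 24174 = -24130$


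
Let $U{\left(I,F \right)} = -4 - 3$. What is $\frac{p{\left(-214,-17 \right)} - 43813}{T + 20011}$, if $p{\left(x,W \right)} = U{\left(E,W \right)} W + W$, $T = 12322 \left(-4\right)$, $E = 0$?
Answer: $\frac{43711}{29277} \approx 1.493$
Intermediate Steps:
$T = -49288$
$U{\left(I,F \right)} = -7$ ($U{\left(I,F \right)} = -4 - 3 = -7$)
$p{\left(x,W \right)} = - 6 W$ ($p{\left(x,W \right)} = - 7 W + W = - 6 W$)
$\frac{p{\left(-214,-17 \right)} - 43813}{T + 20011} = \frac{\left(-6\right) \left(-17\right) - 43813}{-49288 + 20011} = \frac{102 - 43813}{-29277} = \left(-43711\right) \left(- \frac{1}{29277}\right) = \frac{43711}{29277}$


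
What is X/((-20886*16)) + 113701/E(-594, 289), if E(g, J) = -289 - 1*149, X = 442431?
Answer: -6364988359/24394848 ≈ -260.92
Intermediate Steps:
E(g, J) = -438 (E(g, J) = -289 - 149 = -438)
X/((-20886*16)) + 113701/E(-594, 289) = 442431/((-20886*16)) + 113701/(-438) = 442431/(-334176) + 113701*(-1/438) = 442431*(-1/334176) - 113701/438 = -147477/111392 - 113701/438 = -6364988359/24394848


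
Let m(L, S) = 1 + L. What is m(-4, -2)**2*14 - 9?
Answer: 117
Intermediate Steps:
m(-4, -2)**2*14 - 9 = (1 - 4)**2*14 - 9 = (-3)**2*14 - 9 = 9*14 - 9 = 126 - 9 = 117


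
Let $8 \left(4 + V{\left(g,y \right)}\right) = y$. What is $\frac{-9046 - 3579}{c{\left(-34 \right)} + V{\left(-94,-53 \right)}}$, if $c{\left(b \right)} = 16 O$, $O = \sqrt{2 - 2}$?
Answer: $\frac{20200}{17} \approx 1188.2$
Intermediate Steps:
$V{\left(g,y \right)} = -4 + \frac{y}{8}$
$O = 0$ ($O = \sqrt{0} = 0$)
$c{\left(b \right)} = 0$ ($c{\left(b \right)} = 16 \cdot 0 = 0$)
$\frac{-9046 - 3579}{c{\left(-34 \right)} + V{\left(-94,-53 \right)}} = \frac{-9046 - 3579}{0 + \left(-4 + \frac{1}{8} \left(-53\right)\right)} = - \frac{12625}{0 - \frac{85}{8}} = - \frac{12625}{- \frac{85}{8}} = \left(-12625\right) \left(- \frac{8}{85}\right) = \frac{20200}{17}$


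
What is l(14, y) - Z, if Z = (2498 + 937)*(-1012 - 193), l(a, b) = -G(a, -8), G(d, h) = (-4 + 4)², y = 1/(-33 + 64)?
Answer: 4139175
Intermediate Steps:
y = 1/31 ≈ 0.032258
G(d, h) = 0 (G(d, h) = 0² = 0)
l(a, b) = 0 (l(a, b) = -1*0 = 0)
Z = -4139175 (Z = 3435*(-1205) = -4139175)
l(14, y) - Z = 0 - 1*(-4139175) = 0 + 4139175 = 4139175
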